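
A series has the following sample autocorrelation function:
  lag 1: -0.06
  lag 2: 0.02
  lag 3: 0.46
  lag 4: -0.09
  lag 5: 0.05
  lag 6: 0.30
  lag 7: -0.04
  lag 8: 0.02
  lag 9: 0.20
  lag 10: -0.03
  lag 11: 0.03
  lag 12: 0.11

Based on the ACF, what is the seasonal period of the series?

The largest autocorrelation is r_3 = 0.46, with weaker echoes at lags 6 (0.30) and 9 (0.20); the remaining lags stay at or below 0.11.
The dominant spike at lag 3 indicates a seasonal period of 3.

3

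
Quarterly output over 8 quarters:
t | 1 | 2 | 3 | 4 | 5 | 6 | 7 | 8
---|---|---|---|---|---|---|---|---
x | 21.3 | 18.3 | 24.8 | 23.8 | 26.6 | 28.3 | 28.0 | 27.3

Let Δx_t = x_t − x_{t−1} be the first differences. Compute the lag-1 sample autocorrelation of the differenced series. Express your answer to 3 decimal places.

First differences Δx: -3.0, 6.5, -1.0, 2.8, 1.7, -0.3, -0.7
Mean of differences = 0.8571
Numerator Σ(Δx_t−Δx̄)(Δx_{t+1}−Δx̄) = -33.3890
Denominator Σ(Δx_t−Δx̄)² = 58.4171
r_1(Δx) = -33.3890 / 58.4171 = -0.572

-0.572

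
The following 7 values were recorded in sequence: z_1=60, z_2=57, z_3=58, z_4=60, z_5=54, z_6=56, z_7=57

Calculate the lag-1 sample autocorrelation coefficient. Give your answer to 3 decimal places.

-0.115

Mean z̄ = (60 + 57 + 58 + 60 + 54 + 56 + 57)/7 = 57.4286
Deviations from mean: 2.5714, -0.4286, 0.5714, 2.5714, -3.4286, -1.4286, -0.4286
Numerator Σ_{t=1}^{6}(z_t−z̄)(z_{t+1}−z̄) = -3.1837
Denominator Σ(z_t−z̄)² = 27.7143
r_1 = -3.1837 / 27.7143 = -0.115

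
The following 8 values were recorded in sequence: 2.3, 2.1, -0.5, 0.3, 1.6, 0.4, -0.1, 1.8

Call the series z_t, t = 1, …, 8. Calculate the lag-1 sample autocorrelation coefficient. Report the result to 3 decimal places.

-0.024

Mean z̄ = (2.3 + 2.1 − 0.5 + 0.3 + 1.6 + 0.4 − 0.1 + 1.8)/8 = 0.9875
Numerator Σ_{t=1}^{7}(z_t−z̄)(z_{t+1}−z̄) = -0.1977
Denominator Σ(z_t−z̄)² = 8.2088
r_1 = -0.1977 / 8.2088 = -0.024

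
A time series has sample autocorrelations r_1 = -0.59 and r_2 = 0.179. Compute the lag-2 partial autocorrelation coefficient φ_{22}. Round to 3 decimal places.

φ_{22} = (r_2 − r_1²) / (1 − r_1²)
r_1² = (-0.59)² = 0.3481
Numerator = 0.179 − 0.3481 = -0.1691; denominator = 1 − 0.3481 = 0.6519
φ_{22} = -0.1691 / 0.6519 = -0.259

-0.259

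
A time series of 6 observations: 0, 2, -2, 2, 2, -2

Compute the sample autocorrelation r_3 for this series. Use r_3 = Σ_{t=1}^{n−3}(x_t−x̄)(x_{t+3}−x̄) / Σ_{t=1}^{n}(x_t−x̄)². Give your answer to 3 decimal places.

Mean x̄ = (0 + 2 − 2 + 2 + 2 − 2)/6 = 0.3333
Deviations from mean: -0.3333, 1.6667, -2.3333, 1.6667, 1.6667, -2.3333
Numerator Σ_{t=1}^{3}(x_t−x̄)(x_{t+3}−x̄) = 7.6667
Denominator Σ(x_t−x̄)² = 19.3333
r_3 = 7.6667 / 19.3333 = 0.397

0.397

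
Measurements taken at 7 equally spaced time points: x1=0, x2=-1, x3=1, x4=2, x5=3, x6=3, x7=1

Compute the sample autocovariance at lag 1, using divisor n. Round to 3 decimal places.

Mean x̄ = (0 − 1 + 1 + 2 + 3 + 3 + 1)/7 = 1.2857
Σ_{t=1}^{6}(x_t−x̄)(x_{t+1}−x̄) = 7.0612
γ_1 = 7.0612 / 7 = 1.009

1.009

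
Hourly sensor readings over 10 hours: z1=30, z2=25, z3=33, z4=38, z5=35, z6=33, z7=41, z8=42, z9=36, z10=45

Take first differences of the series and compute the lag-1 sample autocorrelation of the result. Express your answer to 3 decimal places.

First differences Δz: -5, 8, 5, -3, -2, 8, 1, -6, 9
Mean of differences = 1.6667
Numerator Σ(Δz_t−Δz̄)(Δz_{t+1}−Δz̄) = -98.1111
Denominator Σ(Δz_t−Δz̄)² = 284.0000
r_1(Δz) = -98.1111 / 284.0000 = -0.345

-0.345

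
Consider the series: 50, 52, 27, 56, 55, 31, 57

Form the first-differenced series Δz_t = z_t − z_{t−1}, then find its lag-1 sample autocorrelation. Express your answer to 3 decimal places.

First differences Δz: 2, -25, 29, -1, -24, 26
Mean of differences = 1.1667
Numerator Σ(Δz_t−Δz̄)(Δz_{t+1}−Δz̄) = -1380.8611
Denominator Σ(Δz_t−Δz̄)² = 2714.8333
r_1(Δz) = -1380.8611 / 2714.8333 = -0.509

-0.509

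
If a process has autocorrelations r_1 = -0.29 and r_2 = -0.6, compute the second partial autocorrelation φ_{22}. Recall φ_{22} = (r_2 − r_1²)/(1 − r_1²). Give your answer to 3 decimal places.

φ_{22} = (r_2 − r_1²) / (1 − r_1²)
r_1² = (-0.29)² = 0.0841
Numerator = -0.6 − 0.0841 = -0.6841; denominator = 1 − 0.0841 = 0.9159
φ_{22} = -0.6841 / 0.9159 = -0.747

-0.747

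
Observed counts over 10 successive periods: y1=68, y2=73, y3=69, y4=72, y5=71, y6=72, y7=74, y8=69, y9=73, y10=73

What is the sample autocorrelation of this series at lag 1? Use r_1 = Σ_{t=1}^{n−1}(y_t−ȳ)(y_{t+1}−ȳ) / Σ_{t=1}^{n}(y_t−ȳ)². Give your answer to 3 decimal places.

Mean ȳ = (68 + 73 + 69 + 72 + 71 + 72 + 74 + 69 + 73 + 73)/10 = 71.4000
Numerator Σ_{t=1}^{9}(y_t−ȳ)(y_{t+1}−ȳ) = -17.1600
Denominator Σ(y_t−ȳ)² = 38.4000
r_1 = -17.1600 / 38.4000 = -0.447

-0.447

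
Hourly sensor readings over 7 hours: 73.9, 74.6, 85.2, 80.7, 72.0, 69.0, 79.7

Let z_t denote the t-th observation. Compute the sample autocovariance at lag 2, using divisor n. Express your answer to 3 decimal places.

Mean z̄ = (73.9 + 74.6 + 85.2 + 80.7 + 72.0 + 69.0 + 79.7)/7 = 76.4429
Deviations: -2.5429, -1.8429, 8.7571, 4.2571, -4.4429, -7.4429, 3.2571
Σ_{t=1}^{5}(z_t−z̄)(z_{t+2}−z̄) = -115.1765
γ_2 = -115.1765 / 7 = -16.454

-16.454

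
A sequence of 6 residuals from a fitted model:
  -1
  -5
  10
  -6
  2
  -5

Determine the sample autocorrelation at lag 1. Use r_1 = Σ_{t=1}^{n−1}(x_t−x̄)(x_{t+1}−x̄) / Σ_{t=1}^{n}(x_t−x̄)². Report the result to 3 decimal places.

-0.679

Mean x̄ = (-1 − 5 + 10 − 6 + 2 − 5)/6 = -0.8333
Deviations from mean: -0.1667, -4.1667, 10.8333, -5.1667, 2.8333, -4.1667
Σ(x_t−x̄)(x_{t+1}−x̄) = (0.6944) + (-45.1389) + (-55.9722) + (-14.6389) + (-11.8056) = -126.8611
Denominator Σ(x_t−x̄)² = 186.8333
r_1 = -126.8611 / 186.8333 = -0.679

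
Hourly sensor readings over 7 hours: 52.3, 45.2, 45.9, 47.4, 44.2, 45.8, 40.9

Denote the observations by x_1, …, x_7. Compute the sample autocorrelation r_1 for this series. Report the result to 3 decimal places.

Mean x̄ = (52.3 + 45.2 + 45.9 + 47.4 + 44.2 + 45.8 + 40.9)/7 = 45.9571
Σ(x_t−x̄)(x_{t+1}−x̄) = (-4.8024) + (0.0433) + (-0.0824) + (-2.5353) + (0.2761) + (0.7947) = -6.3061
Denominator Σ(x_t−x̄)² = 71.5771
r_1 = -6.3061 / 71.5771 = -0.088

-0.088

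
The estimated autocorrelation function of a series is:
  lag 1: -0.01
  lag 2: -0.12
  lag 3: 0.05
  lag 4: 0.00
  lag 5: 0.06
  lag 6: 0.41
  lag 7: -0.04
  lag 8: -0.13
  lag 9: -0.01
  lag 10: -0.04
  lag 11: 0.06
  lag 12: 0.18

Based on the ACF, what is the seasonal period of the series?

6

The largest autocorrelation is r_6 = 0.41, with a weaker echo at lag 12 (0.18); the remaining lags stay at or below 0.06.
The dominant spike at lag 6 indicates a seasonal period of 6.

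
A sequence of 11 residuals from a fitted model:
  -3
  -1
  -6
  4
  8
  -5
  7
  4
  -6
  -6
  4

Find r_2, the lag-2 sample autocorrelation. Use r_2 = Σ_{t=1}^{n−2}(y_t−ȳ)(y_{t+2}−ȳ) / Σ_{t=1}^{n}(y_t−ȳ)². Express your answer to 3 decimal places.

Mean ȳ = (-3 − 1 − 6 + 4 + 8 − 5 + 7 + 4 − 6 − 6 + 4)/11 = 0.0000
Numerator Σ_{t=1}^{9}(y_t−ȳ)(y_{t+2}−ȳ) = -108.0000
Denominator Σ(y_t−ȳ)² = 304.0000
r_2 = -108.0000 / 304.0000 = -0.355

-0.355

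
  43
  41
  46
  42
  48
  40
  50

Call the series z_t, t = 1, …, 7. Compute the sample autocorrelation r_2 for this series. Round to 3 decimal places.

0.500

Mean z̄ = (43 + 41 + 46 + 42 + 48 + 40 + 50)/7 = 44.2857
Deviations from mean: -1.2857, -3.2857, 1.7143, -2.2857, 3.7143, -4.2857, 5.7143
Σ(z_t−z̄)(z_{t+2}−z̄) = (-2.2041) + (7.5102) + (6.3673) + (9.7959) + (21.2245) = 42.6939
Denominator Σ(z_t−z̄)² = 85.4286
r_2 = 42.6939 / 85.4286 = 0.500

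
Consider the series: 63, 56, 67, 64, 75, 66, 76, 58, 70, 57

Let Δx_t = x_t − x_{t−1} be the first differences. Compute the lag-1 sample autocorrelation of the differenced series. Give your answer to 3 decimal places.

First differences Δx: -7, 11, -3, 11, -9, 10, -18, 12, -13
Mean of differences = -0.6667
Numerator Σ(Δx_t−Δx̄)(Δx_{t+1}−Δx̄) = -875.1111
Denominator Σ(Δx_t−Δx̄)² = 1114.0000
r_1(Δx) = -875.1111 / 1114.0000 = -0.786

-0.786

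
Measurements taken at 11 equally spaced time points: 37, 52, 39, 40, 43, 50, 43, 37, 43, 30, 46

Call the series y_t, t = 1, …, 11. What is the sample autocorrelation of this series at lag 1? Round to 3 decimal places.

Mean ȳ = (37 + 52 + 39 + 40 + 43 + 50 + 43 + 37 + 43 + 30 + 46)/11 = 41.8182
Numerator Σ_{t=1}^{10}(y_t−ȳ)(y_{t+1}−ȳ) = -130.2149
Denominator Σ(y_t−ȳ)² = 389.6364
r_1 = -130.2149 / 389.6364 = -0.334

-0.334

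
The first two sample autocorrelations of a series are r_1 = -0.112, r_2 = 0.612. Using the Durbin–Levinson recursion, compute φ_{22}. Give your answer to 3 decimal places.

0.607

φ_{22} = (r_2 − r_1²) / (1 − r_1²)
r_1² = (-0.112)² = 0.012544
Numerator = 0.612 − 0.0125 = 0.5995; denominator = 1 − 0.0125 = 0.9875
φ_{22} = 0.5995 / 0.9875 = 0.607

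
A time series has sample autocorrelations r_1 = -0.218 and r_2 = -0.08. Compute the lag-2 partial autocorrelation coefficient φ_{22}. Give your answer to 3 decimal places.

φ_{22} = (r_2 − r_1²) / (1 − r_1²)
r_1² = (-0.218)² = 0.047524
Numerator = -0.08 − 0.0475 = -0.1275; denominator = 1 − 0.0475 = 0.9525
φ_{22} = -0.1275 / 0.9525 = -0.134

-0.134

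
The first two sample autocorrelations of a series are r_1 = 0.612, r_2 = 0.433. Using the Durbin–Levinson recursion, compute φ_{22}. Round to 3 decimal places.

0.093

φ_{22} = (r_2 − r_1²) / (1 − r_1²)
r_1² = (0.612)² = 0.374544
Numerator = 0.433 − 0.3745 = 0.0585; denominator = 1 − 0.3745 = 0.6255
φ_{22} = 0.0585 / 0.6255 = 0.093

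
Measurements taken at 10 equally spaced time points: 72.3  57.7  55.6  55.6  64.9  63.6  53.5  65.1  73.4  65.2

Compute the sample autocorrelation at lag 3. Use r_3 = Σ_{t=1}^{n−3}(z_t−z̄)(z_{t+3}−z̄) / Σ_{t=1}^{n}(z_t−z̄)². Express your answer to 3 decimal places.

Mean z̄ = (72.3 + 57.7 + 55.6 + 55.6 + 64.9 + 63.6 + 53.5 + 65.1 + 73.4 + 65.2)/10 = 62.6900
Numerator Σ_{t=1}^{7}(z_t−z̄)(z_{t+3}−z̄) = -28.4523
Denominator Σ(z_t−z̄)² = 434.7690
r_3 = -28.4523 / 434.7690 = -0.065

-0.065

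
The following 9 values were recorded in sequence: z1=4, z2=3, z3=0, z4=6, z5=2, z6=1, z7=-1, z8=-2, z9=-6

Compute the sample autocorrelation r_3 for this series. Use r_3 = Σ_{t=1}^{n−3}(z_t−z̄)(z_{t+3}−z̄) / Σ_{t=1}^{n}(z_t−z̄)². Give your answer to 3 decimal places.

0.051

Mean z̄ = (4 + 3 + 0 + 6 + 2 + 1 − 1 − 2 − 6)/9 = 0.7778
Σ(z_t−z̄)(z_{t+3}−z̄) = (16.8272) + (2.7160) + (-0.1728) + (-9.2840) + (-3.3951) + (-1.5062) = 5.1852
Denominator Σ(z_t−z̄)² = 101.5556
r_3 = 5.1852 / 101.5556 = 0.051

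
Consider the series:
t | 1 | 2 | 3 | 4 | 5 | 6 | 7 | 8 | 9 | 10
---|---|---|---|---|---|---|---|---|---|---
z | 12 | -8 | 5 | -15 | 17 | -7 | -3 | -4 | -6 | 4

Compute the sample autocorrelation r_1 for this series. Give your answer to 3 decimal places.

-0.646

Mean z̄ = (12 − 8 + 5 − 15 + 17 − 7 − 3 − 4 − 6 + 4)/10 = -0.5000
Numerator Σ_{t=1}^{9}(z_t−z̄)(z_{t+1}−z̄) = -562.7500
Denominator Σ(z_t−z̄)² = 870.5000
r_1 = -562.7500 / 870.5000 = -0.646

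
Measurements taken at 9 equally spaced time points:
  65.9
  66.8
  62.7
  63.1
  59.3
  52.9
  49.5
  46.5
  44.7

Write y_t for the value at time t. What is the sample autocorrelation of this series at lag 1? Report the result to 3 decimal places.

Mean ȳ = (65.9 + 66.8 + 62.7 + 63.1 + 59.3 + 52.9 + 49.5 + 46.5 + 44.7)/9 = 56.8222
Numerator Σ_{t=1}^{8}(y_t−ȳ)(y_{t+1}−ȳ) = 421.3884
Denominator Σ(y_t−ȳ)² = 584.5556
r_1 = 421.3884 / 584.5556 = 0.721

0.721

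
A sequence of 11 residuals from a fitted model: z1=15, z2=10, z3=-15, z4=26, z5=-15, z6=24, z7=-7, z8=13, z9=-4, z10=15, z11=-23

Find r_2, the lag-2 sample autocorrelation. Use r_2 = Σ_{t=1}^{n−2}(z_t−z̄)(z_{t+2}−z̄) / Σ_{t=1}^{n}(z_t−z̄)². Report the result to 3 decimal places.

0.526

Mean z̄ = (15 + 10 − 15 + 26 − 15 + 24 − 7 + 13 − 4 + 15 − 23)/11 = 3.5455
Numerator Σ_{t=1}^{9}(z_t−z̄)(z_{t+2}−z̄) = 1512.8595
Denominator Σ(z_t−z̄)² = 2876.7273
r_2 = 1512.8595 / 2876.7273 = 0.526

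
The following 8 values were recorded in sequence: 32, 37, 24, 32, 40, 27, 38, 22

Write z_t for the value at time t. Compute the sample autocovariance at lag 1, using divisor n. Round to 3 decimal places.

-20.906

Mean z̄ = (32 + 37 + 24 + 32 + 40 + 27 + 38 + 22)/8 = 31.5000
Σ_{t=1}^{7}(z_t−z̄)(z_{t+1}−z̄) = -167.2500
γ_1 = -167.2500 / 8 = -20.906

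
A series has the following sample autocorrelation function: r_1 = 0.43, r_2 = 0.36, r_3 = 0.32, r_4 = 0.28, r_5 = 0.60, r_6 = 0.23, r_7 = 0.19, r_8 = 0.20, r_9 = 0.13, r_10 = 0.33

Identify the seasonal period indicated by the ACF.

5

The largest autocorrelation is r_5 = 0.60; the remaining lags stay at or below 0.43. The elevated value at lag 1 (0.43), dropping to 0.36 at lag 2, reflects decaying short-term dependence rather than seasonality.
The dominant spike at lag 5 indicates a seasonal period of 5.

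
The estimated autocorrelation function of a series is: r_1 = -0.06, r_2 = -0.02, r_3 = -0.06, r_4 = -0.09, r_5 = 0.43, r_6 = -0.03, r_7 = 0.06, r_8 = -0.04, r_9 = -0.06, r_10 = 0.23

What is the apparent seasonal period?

The largest autocorrelation is r_5 = 0.43, with a weaker echo at lag 10 (0.23); the remaining lags stay at or below 0.06.
The dominant spike at lag 5 indicates a seasonal period of 5.

5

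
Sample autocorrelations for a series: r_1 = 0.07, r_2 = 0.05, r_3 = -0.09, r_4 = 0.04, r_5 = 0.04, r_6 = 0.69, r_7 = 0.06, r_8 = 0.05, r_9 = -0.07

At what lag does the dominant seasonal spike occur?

The largest autocorrelation is r_6 = 0.69; the remaining lags stay at or below 0.07.
The dominant spike at lag 6 indicates a seasonal period of 6.

6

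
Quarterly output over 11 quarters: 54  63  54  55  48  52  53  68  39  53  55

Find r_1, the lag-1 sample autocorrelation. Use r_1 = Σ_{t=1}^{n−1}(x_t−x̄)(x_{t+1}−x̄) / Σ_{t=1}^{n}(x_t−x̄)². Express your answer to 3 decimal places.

-0.370

Mean x̄ = (54 + 63 + 54 + 55 + 48 + 52 + 53 + 68 + 39 + 53 + 55)/11 = 54.0000
Numerator Σ_{t=1}^{10}(x_t−x̄)(x_{t+1}−x̄) = -202.0000
Denominator Σ(x_t−x̄)² = 546.0000
r_1 = -202.0000 / 546.0000 = -0.370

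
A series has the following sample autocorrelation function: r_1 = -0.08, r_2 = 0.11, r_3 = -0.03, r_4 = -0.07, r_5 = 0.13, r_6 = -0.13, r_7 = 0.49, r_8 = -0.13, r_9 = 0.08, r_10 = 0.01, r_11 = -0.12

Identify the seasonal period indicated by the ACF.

7

The largest autocorrelation is r_7 = 0.49; the remaining lags stay at or below 0.13.
The dominant spike at lag 7 indicates a seasonal period of 7.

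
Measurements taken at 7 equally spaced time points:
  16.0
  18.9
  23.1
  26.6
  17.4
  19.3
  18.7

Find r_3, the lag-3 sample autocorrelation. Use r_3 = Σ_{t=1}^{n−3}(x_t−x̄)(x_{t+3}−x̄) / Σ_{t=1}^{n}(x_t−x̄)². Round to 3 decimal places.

Mean x̄ = (16.0 + 18.9 + 23.1 + 26.6 + 17.4 + 19.3 + 18.7)/7 = 20.0000
Deviations from mean: -4.0000, -1.1000, 3.1000, 6.6000, -2.6000, -0.7000, -1.3000
Σ(x_t−x̄)(x_{t+3}−x̄) = (-26.4000) + (2.8600) + (-2.1700) + (-8.5800) = -34.2900
Denominator Σ(x_t−x̄)² = 79.3200
r_3 = -34.2900 / 79.3200 = -0.432

-0.432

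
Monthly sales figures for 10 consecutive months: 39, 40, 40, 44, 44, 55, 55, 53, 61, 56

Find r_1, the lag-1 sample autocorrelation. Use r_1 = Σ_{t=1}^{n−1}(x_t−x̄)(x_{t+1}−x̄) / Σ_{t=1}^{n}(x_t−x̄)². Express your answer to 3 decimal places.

0.680

Mean x̄ = (39 + 40 + 40 + 44 + 44 + 55 + 55 + 53 + 61 + 56)/10 = 48.7000
Numerator Σ_{t=1}^{9}(x_t−x̄)(x_{t+1}−x̄) = 402.9100
Denominator Σ(x_t−x̄)² = 592.1000
r_1 = 402.9100 / 592.1000 = 0.680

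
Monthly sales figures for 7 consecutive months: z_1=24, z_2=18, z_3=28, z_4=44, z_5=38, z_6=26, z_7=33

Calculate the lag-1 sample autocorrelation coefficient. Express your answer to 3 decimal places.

Mean z̄ = (24 + 18 + 28 + 44 + 38 + 26 + 33)/7 = 30.1429
Σ(z_t−z̄)(z_{t+1}−z̄) = (74.5918) + (26.0204) + (-29.6939) + (108.8776) + (-32.5510) + (-11.8367) = 135.4082
Denominator Σ(z_t−z̄)² = 468.8571
r_1 = 135.4082 / 468.8571 = 0.289

0.289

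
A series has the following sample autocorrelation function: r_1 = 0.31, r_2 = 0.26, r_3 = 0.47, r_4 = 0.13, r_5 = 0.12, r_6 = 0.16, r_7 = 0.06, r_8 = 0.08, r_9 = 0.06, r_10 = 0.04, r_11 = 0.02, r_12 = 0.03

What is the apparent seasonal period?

3

The largest autocorrelation is r_3 = 0.47; the remaining lags stay at or below 0.31. The elevated value at lag 1 (0.31), dropping to 0.26 at lag 2, reflects decaying short-term dependence rather than seasonality.
The dominant spike at lag 3 indicates a seasonal period of 3.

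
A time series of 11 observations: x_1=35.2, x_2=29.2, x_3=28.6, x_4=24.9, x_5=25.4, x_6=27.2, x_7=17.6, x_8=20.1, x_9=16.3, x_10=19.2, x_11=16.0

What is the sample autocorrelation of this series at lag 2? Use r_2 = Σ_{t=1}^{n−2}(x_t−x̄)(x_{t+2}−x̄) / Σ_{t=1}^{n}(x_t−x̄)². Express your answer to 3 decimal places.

Mean x̄ = (35.2 + 29.2 + 28.6 + 24.9 + 25.4 + 27.2 + 17.6 + 20.1 + 16.3 + 19.2 + 16.0)/11 = 23.6091
Numerator Σ_{t=1}^{9}(x_t−x̄)(x_{t+2}−x̄) = 170.2862
Denominator Σ(x_t−x̄)² = 387.4691
r_2 = 170.2862 / 387.4691 = 0.439

0.439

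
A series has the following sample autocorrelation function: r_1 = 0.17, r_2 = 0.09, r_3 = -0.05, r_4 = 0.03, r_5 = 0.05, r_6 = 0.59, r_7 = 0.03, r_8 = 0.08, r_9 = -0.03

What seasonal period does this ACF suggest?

6

The largest autocorrelation is r_6 = 0.59; the remaining lags stay at or below 0.17.
The dominant spike at lag 6 indicates a seasonal period of 6.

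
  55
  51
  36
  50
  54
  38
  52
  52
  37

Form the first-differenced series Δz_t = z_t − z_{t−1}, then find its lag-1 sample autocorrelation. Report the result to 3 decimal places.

-0.353

First differences Δz: -4, -15, 14, 4, -16, 14, 0, -15
Mean of differences = -2.2500
Numerator Σ(Δz_t−Δz̄)(Δz_{t+1}−Δz̄) = -384.8125
Denominator Σ(Δz_t−Δz̄)² = 1089.5000
r_1(Δz) = -384.8125 / 1089.5000 = -0.353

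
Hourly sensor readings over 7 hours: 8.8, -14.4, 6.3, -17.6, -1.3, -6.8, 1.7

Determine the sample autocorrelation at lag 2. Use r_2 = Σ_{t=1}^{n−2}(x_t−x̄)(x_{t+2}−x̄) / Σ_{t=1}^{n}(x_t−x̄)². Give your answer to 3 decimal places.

Mean x̄ = (8.8 − 14.4 + 6.3 − 17.6 − 1.3 − 6.8 + 1.7)/7 = -3.3286
Deviations from mean: 12.1286, -11.0714, 9.6286, -14.2714, 2.0286, -3.4714, 5.0286
Σ(x_t−x̄)(x_{t+2}−x̄) = (116.7808) + (158.0051) + (19.5322) + (49.5422) + (10.2008) = 354.0612
Denominator Σ(x_t−x̄)² = 607.5143
r_2 = 354.0612 / 607.5143 = 0.583

0.583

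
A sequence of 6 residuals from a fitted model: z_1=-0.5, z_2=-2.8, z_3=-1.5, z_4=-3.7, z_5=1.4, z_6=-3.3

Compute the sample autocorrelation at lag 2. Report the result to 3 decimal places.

0.329

Mean z̄ = (-0.5 − 2.8 − 1.5 − 3.7 + 1.4 − 3.3)/6 = -1.7333
Deviations from mean: 1.2333, -1.0667, 0.2333, -1.9667, 3.1333, -1.5667
Σ(z_t−z̄)(z_{t+2}−z̄) = (0.2878) + (2.0978) + (0.7311) + (3.0811) = 6.1978
Denominator Σ(z_t−z̄)² = 18.8533
r_2 = 6.1978 / 18.8533 = 0.329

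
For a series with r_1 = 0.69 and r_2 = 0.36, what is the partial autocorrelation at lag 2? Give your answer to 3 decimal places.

-0.222

φ_{22} = (r_2 − r_1²) / (1 − r_1²)
r_1² = (0.69)² = 0.4761
Numerator = 0.36 − 0.4761 = -0.1161; denominator = 1 − 0.4761 = 0.5239
φ_{22} = -0.1161 / 0.5239 = -0.222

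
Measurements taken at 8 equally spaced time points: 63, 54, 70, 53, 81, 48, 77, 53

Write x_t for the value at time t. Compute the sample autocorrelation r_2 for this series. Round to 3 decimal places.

Mean x̄ = (63 + 54 + 70 + 53 + 81 + 48 + 77 + 53)/8 = 62.3750
Σ(x_t−x̄)(x_{t+2}−x̄) = (4.7656) + (78.5156) + (142.0156) + (134.7656) + (272.3906) + (134.7656) = 767.2188
Denominator Σ(x_t−x̄)² = 1071.8750
r_2 = 767.2188 / 1071.8750 = 0.716

0.716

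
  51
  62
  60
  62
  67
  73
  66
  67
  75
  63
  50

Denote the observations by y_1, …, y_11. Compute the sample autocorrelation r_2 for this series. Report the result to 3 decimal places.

-0.100

Mean ȳ = (51 + 62 + 60 + 62 + 67 + 73 + 66 + 67 + 75 + 63 + 50)/11 = 63.2727
Numerator Σ_{t=1}^{9}(y_t−ȳ)(y_{t+2}−ȳ) = -61.0579
Denominator Σ(y_t−ȳ)² = 608.1818
r_2 = -61.0579 / 608.1818 = -0.100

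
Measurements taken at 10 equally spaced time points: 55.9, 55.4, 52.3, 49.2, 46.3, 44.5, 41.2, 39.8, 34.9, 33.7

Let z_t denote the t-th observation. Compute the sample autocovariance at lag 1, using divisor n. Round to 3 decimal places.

41.181

Mean z̄ = (55.9 + 55.4 + 52.3 + 49.2 + 46.3 + 44.5 + 41.2 + 39.8 + 34.9 + 33.7)/10 = 45.3200
Σ_{t=1}^{9}(z_t−z̄)(z_{t+1}−z̄) = 411.8056
γ_1 = 411.8056 / 10 = 41.181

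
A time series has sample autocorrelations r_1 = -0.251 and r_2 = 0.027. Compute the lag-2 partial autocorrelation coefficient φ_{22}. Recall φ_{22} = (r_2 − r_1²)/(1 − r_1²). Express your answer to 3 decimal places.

-0.038

φ_{22} = (r_2 − r_1²) / (1 − r_1²)
r_1² = (-0.251)² = 0.063001
Numerator = 0.027 − 0.0630 = -0.0360; denominator = 1 − 0.0630 = 0.9370
φ_{22} = -0.0360 / 0.9370 = -0.038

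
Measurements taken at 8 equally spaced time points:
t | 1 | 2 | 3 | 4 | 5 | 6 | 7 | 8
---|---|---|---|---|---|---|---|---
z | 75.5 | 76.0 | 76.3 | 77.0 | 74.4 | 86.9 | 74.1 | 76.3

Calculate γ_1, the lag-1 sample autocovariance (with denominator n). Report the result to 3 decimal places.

Mean z̄ = (75.5 + 76.0 + 76.3 + 77.0 + 74.4 + 86.9 + 74.1 + 76.3)/8 = 77.0625
Σ_{t=1}^{7}(z_t−z̄)(z_{t+1}−z̄) = -50.3927
γ_1 = -50.3927 / 8 = -6.299

-6.299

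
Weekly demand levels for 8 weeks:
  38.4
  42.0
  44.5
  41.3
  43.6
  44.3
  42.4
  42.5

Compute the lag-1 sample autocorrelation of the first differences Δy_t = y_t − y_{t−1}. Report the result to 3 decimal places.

-0.188

First differences Δy: 3.6, 2.5, -3.2, 2.3, 0.7, -1.9, 0.1
Mean of differences = 0.5857
Numerator Σ(Δy_t−Δȳ)(Δy_{t+1}−Δȳ) = -6.8473
Denominator Σ(Δy_t−Δȳ)² = 36.4486
r_1(Δy) = -6.8473 / 36.4486 = -0.188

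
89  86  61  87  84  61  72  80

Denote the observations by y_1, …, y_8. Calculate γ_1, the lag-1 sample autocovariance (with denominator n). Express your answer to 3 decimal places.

Mean ȳ = (89 + 86 + 61 + 87 + 84 + 61 + 72 + 80)/8 = 77.5000
Deviations: 11.5000, 8.5000, -16.5000, 9.5000, 6.5000, -16.5000, -5.5000, 2.5000
Σ_{t=1}^{7}(y_t−ȳ)(y_{t+1}−ȳ) = -167.7500
γ_1 = -167.7500 / 8 = -20.969

-20.969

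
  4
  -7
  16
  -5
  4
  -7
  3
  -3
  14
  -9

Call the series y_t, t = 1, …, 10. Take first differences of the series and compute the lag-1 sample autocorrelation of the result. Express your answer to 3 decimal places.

First differences Δy: -11, 23, -21, 9, -11, 10, -6, 17, -23
Mean of differences = -1.4444
Numerator Σ(Δy_t−Δȳ)(Δy_{t+1}−Δȳ) = -1658.7531
Denominator Σ(Δy_t−Δȳ)² = 2228.2222
r_1(Δy) = -1658.7531 / 2228.2222 = -0.744

-0.744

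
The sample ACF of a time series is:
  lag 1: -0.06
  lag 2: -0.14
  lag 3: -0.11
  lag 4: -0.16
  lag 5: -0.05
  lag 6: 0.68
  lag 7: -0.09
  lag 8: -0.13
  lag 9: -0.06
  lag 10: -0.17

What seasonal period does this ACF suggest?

The largest autocorrelation is r_6 = 0.68; the remaining lags stay at or below -0.05.
The dominant spike at lag 6 indicates a seasonal period of 6.

6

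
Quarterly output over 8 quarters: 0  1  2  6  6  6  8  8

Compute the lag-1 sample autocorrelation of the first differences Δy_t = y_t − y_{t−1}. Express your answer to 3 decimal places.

-0.335

First differences Δy: 1, 1, 4, 0, 0, 2, 0
Mean of differences = 1.1429
Numerator Σ(Δy_t−Δȳ)(Δy_{t+1}−Δȳ) = -4.3061
Denominator Σ(Δy_t−Δȳ)² = 12.8571
r_1(Δy) = -4.3061 / 12.8571 = -0.335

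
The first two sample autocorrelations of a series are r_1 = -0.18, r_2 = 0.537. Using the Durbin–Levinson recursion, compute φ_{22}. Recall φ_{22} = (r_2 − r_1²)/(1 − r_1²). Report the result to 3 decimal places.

0.521

φ_{22} = (r_2 − r_1²) / (1 − r_1²)
r_1² = (-0.18)² = 0.0324
Numerator = 0.537 − 0.0324 = 0.5046; denominator = 1 − 0.0324 = 0.9676
φ_{22} = 0.5046 / 0.9676 = 0.521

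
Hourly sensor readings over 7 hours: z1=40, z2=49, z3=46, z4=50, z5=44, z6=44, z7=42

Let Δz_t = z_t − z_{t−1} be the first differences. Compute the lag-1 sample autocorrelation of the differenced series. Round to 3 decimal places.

-0.423

First differences Δz: 9, -3, 4, -6, 0, -2
Mean of differences = 0.3333
Numerator Σ(Δz_t−Δz̄)(Δz_{t+1}−Δz̄) = -61.4444
Denominator Σ(Δz_t−Δz̄)² = 145.3333
r_1(Δz) = -61.4444 / 145.3333 = -0.423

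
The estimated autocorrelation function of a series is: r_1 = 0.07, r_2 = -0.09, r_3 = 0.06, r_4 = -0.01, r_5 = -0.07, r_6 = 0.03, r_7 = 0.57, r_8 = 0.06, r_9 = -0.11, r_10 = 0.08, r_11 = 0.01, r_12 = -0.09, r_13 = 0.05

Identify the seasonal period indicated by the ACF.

The largest autocorrelation is r_7 = 0.57; the remaining lags stay at or below 0.08.
The dominant spike at lag 7 indicates a seasonal period of 7.

7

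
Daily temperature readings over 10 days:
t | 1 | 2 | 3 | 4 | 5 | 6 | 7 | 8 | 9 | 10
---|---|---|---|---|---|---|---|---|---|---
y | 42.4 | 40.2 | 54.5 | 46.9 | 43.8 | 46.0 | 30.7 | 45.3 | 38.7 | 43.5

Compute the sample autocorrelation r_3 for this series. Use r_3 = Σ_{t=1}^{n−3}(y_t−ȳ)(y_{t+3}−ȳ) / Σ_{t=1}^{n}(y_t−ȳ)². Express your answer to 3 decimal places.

-0.101

Mean ȳ = (42.4 + 40.2 + 54.5 + 46.9 + 43.8 + 46.0 + 30.7 + 45.3 + 38.7 + 43.5)/10 = 43.2000
Σ(y_t−ȳ)(y_{t+3}−ȳ) = (-2.9600) + (-1.8000) + (31.6400) + (-46.2500) + (1.2600) + (-12.6000) + (-3.7500) = -34.4600
Denominator Σ(y_t−ȳ)² = 340.2200
r_3 = -34.4600 / 340.2200 = -0.101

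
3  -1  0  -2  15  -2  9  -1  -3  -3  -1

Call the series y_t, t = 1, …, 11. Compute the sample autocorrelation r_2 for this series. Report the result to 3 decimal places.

0.302

Mean ȳ = (3 − 1 + 0 − 2 + 15 − 2 + 9 − 1 − 3 − 3 − 1)/11 = 1.2727
Numerator Σ_{t=1}^{9}(y_t−ȳ)(y_{t+2}−ȳ) = 98.3967
Denominator Σ(y_t−ȳ)² = 326.1818
r_2 = 98.3967 / 326.1818 = 0.302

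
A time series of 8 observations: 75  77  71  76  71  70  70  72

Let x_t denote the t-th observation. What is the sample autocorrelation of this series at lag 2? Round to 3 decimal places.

0.196

Mean x̄ = (75 + 77 + 71 + 76 + 71 + 70 + 70 + 72)/8 = 72.7500
Deviations from mean: 2.2500, 4.2500, -1.7500, 3.2500, -1.7500, -2.7500, -2.7500, -0.7500
Σ(x_t−x̄)(x_{t+2}−x̄) = (-3.9375) + (13.8125) + (3.0625) + (-8.9375) + (4.8125) + (2.0625) = 10.8750
Denominator Σ(x_t−x̄)² = 55.5000
r_2 = 10.8750 / 55.5000 = 0.196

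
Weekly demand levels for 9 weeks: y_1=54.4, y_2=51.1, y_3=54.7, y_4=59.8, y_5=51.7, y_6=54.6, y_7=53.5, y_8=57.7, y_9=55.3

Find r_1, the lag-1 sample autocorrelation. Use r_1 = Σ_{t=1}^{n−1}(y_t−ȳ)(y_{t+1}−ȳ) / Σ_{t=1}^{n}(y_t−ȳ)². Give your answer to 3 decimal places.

-0.265

Mean ȳ = (54.4 + 51.1 + 54.7 + 59.8 + 51.7 + 54.6 + 53.5 + 57.7 + 55.3)/9 = 54.7556
Numerator Σ_{t=1}^{8}(y_t−ȳ)(y_{t+1}−ȳ) = -15.6142
Denominator Σ(y_t−ȳ)² = 58.8422
r_1 = -15.6142 / 58.8422 = -0.265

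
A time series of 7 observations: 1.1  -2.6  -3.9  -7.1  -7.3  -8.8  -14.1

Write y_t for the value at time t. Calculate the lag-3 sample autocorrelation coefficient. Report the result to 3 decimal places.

-0.065

Mean ȳ = (1.1 − 2.6 − 3.9 − 7.1 − 7.3 − 8.8 − 14.1)/7 = -6.1000
Deviations from mean: 7.2000, 3.5000, 2.2000, -1.0000, -1.2000, -2.7000, -8.0000
Σ(y_t−ȳ)(y_{t+3}−ȳ) = (-7.2000) + (-4.2000) + (-5.9400) + (8.0000) = -9.3400
Denominator Σ(y_t−ȳ)² = 142.6600
r_3 = -9.3400 / 142.6600 = -0.065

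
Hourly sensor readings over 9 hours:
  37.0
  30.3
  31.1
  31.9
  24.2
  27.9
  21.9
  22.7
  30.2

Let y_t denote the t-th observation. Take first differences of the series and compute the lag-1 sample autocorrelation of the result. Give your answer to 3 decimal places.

First differences Δy: -6.7, 0.8, 0.8, -7.7, 3.7, -6.0, 0.8, 7.5
Mean of differences = -0.8500
Numerator Σ(Δy_t−Δȳ)(Δy_{t+1}−Δȳ) = -67.5525
Denominator Σ(Δy_t−Δȳ)² = 206.2600
r_1(Δy) = -67.5525 / 206.2600 = -0.328

-0.328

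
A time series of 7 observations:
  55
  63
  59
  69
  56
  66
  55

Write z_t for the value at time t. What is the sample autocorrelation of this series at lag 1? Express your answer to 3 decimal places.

Mean z̄ = (55 + 63 + 59 + 69 + 56 + 66 + 55)/7 = 60.4286
Σ(z_t−z̄)(z_{t+1}−z̄) = (-13.9592) + (-3.6735) + (-12.2449) + (-37.9592) + (-24.6735) + (-30.2449) = -122.7551
Denominator Σ(z_t−z̄)² = 191.7143
r_1 = -122.7551 / 191.7143 = -0.640

-0.640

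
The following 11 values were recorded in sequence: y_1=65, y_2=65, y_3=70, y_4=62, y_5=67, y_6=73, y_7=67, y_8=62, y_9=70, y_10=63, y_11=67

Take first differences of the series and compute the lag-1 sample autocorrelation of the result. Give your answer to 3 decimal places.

First differences Δy: 0, 5, -8, 5, 6, -6, -5, 8, -7, 4
Mean of differences = 0.2000
Numerator Σ(Δy_t−Δȳ)(Δy_{t+1}−Δȳ) = -179.6400
Denominator Σ(Δy_t−Δȳ)² = 339.6000
r_1(Δy) = -179.6400 / 339.6000 = -0.529

-0.529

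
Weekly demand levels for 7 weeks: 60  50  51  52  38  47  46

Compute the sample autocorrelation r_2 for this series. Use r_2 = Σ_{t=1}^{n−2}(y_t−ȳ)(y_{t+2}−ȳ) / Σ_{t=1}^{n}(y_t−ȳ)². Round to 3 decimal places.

Mean ȳ = (60 + 50 + 51 + 52 + 38 + 47 + 46)/7 = 49.1429
Deviations from mean: 10.8571, 0.8571, 1.8571, 2.8571, -11.1429, -2.1429, -3.1429
Numerator Σ_{t=1}^{5}(y_t−ȳ)(y_{t+2}−ȳ) = 30.8163
Denominator Σ(y_t−ȳ)² = 268.8571
r_2 = 30.8163 / 268.8571 = 0.115

0.115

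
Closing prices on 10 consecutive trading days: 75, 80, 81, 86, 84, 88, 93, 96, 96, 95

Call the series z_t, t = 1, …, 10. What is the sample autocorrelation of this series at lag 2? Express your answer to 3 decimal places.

Mean z̄ = (75 + 80 + 81 + 86 + 84 + 88 + 93 + 96 + 96 + 95)/10 = 87.4000
Numerator Σ_{t=1}^{8}(z_t−z̄)(z_{t+2}−z̄) = 210.2800
Denominator Σ(z_t−z̄)² = 500.4000
r_2 = 210.2800 / 500.4000 = 0.420

0.420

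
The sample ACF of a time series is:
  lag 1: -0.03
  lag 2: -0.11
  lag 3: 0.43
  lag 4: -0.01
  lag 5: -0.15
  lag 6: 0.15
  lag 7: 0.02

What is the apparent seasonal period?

The largest autocorrelation is r_3 = 0.43, with a weaker echo at lag 6 (0.15); the remaining lags stay at or below 0.02.
The dominant spike at lag 3 indicates a seasonal period of 3.

3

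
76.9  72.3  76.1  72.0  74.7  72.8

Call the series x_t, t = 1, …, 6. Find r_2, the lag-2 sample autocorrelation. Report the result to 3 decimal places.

Mean x̄ = (76.9 + 72.3 + 76.1 + 72.0 + 74.7 + 72.8)/6 = 74.1333
Deviations from mean: 2.7667, -1.8333, 1.9667, -2.1333, 0.5667, -1.3333
Numerator Σ_{t=1}^{4}(x_t−x̄)(x_{t+2}−x̄) = 13.3111
Denominator Σ(x_t−x̄)² = 21.5333
r_2 = 13.3111 / 21.5333 = 0.618

0.618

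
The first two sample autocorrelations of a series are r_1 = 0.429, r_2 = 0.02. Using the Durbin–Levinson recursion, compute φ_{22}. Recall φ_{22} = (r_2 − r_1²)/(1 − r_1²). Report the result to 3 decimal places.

φ_{22} = (r_2 − r_1²) / (1 − r_1²)
r_1² = (0.429)² = 0.184041
Numerator = 0.02 − 0.1840 = -0.1640; denominator = 1 − 0.1840 = 0.8160
φ_{22} = -0.1640 / 0.8160 = -0.201

-0.201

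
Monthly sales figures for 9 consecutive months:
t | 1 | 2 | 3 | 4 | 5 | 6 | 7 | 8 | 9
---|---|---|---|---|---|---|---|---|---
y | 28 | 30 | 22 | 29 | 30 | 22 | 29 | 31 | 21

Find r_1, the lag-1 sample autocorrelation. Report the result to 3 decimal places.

Mean ȳ = (28 + 30 + 22 + 29 + 30 + 22 + 29 + 31 + 21)/9 = 26.8889
Numerator Σ_{t=1}^{8}(y_t−ȳ)(y_{t+1}−ȳ) = -56.5679
Denominator Σ(y_t−ȳ)² = 128.8889
r_1 = -56.5679 / 128.8889 = -0.439

-0.439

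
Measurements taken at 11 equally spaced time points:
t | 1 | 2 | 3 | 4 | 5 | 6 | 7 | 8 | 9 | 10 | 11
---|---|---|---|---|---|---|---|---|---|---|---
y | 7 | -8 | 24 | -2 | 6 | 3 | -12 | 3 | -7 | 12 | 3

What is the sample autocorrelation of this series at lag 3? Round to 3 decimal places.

-0.118

Mean ȳ = (7 − 8 + 24 − 2 + 6 + 3 − 12 + 3 − 7 + 12 + 3)/11 = 2.6364
Numerator Σ_{t=1}^{8}(y_t−ȳ)(y_{t+3}−ȳ) = -119.5785
Denominator Σ(y_t−ȳ)² = 1016.5455
r_3 = -119.5785 / 1016.5455 = -0.118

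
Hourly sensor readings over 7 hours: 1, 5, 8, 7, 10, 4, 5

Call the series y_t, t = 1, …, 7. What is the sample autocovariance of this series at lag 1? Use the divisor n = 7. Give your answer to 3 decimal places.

Mean ȳ = (1 + 5 + 8 + 7 + 10 + 4 + 5)/7 = 5.7143
Σ_{t=1}^{6}(y_t−ȳ)(y_{t+1}−ȳ) = 4.0612
γ_1 = 4.0612 / 7 = 0.580

0.580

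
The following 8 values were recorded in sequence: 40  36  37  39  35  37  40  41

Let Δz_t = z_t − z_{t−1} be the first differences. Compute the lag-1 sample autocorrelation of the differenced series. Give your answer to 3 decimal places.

-0.189

First differences Δz: -4, 1, 2, -4, 2, 3, 1
Mean of differences = 0.1429
Numerator Σ(Δz_t−Δz̄)(Δz_{t+1}−Δz̄) = -9.5918
Denominator Σ(Δz_t−Δz̄)² = 50.8571
r_1(Δz) = -9.5918 / 50.8571 = -0.189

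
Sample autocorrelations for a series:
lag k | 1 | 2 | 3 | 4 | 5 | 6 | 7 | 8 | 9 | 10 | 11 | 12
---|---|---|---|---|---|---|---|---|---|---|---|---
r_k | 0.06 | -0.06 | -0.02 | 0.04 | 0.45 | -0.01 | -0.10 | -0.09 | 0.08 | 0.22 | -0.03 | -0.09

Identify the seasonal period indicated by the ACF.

5

The largest autocorrelation is r_5 = 0.45, with a weaker echo at lag 10 (0.22); the remaining lags stay at or below 0.08.
The dominant spike at lag 5 indicates a seasonal period of 5.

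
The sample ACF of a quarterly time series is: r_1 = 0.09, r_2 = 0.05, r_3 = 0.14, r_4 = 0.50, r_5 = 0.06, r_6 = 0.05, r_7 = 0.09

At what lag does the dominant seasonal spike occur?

The largest autocorrelation is r_4 = 0.50; the remaining lags stay at or below 0.14.
The dominant spike at lag 4 indicates a seasonal period of 4.

4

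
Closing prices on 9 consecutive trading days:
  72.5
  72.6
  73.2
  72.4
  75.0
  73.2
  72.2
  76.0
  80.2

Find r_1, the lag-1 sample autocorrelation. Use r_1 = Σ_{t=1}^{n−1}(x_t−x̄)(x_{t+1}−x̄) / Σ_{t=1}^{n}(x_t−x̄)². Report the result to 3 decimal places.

0.235

Mean x̄ = (72.5 + 72.6 + 73.2 + 72.4 + 75.0 + 73.2 + 72.2 + 76.0 + 80.2)/9 = 74.1444
Numerator Σ_{t=1}^{8}(x_t−x̄)(x_{t+1}−x̄) = 12.8102
Denominator Σ(x_t−x̄)² = 54.5422
r_1 = 12.8102 / 54.5422 = 0.235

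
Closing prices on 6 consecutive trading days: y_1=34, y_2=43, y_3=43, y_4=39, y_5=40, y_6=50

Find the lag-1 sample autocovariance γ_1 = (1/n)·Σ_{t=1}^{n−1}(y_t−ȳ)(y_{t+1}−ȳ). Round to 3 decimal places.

Mean ȳ = (34 + 43 + 43 + 39 + 40 + 50)/6 = 41.5000
Σ_{t=1}^{5}(y_t−ȳ)(y_{t+1}−ȳ) = -21.7500
γ_1 = -21.7500 / 6 = -3.625

-3.625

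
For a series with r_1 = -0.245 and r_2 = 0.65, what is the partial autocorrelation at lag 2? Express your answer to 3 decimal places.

φ_{22} = (r_2 − r_1²) / (1 − r_1²)
r_1² = (-0.245)² = 0.060025
Numerator = 0.65 − 0.0600 = 0.5900; denominator = 1 − 0.0600 = 0.9400
φ_{22} = 0.5900 / 0.9400 = 0.628

0.628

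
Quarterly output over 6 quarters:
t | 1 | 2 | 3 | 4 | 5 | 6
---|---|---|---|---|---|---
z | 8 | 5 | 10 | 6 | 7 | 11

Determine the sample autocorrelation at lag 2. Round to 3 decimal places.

Mean z̄ = (8 + 5 + 10 + 6 + 7 + 11)/6 = 7.8333
Deviations from mean: 0.1667, -2.8333, 2.1667, -1.8333, -0.8333, 3.1667
Numerator Σ_{t=1}^{4}(z_t−z̄)(z_{t+2}−z̄) = -2.0556
Denominator Σ(z_t−z̄)² = 26.8333
r_2 = -2.0556 / 26.8333 = -0.077

-0.077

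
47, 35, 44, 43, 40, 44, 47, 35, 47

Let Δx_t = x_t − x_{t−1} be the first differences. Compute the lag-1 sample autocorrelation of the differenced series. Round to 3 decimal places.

-0.536

First differences Δx: -12, 9, -1, -3, 4, 3, -12, 12
Mean of differences = 0.0000
Numerator Σ(Δx_t−Δx̄)(Δx_{t+1}−Δx̄) = -294.0000
Denominator Σ(Δx_t−Δx̄)² = 548.0000
r_1(Δx) = -294.0000 / 548.0000 = -0.536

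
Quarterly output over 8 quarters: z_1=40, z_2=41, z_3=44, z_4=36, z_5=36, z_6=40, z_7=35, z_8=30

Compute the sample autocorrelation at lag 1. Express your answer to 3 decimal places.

0.232

Mean z̄ = (40 + 41 + 44 + 36 + 36 + 40 + 35 + 30)/8 = 37.7500
Deviations from mean: 2.2500, 3.2500, 6.2500, -1.7500, -1.7500, 2.2500, -2.7500, -7.7500
Σ(z_t−z̄)(z_{t+1}−z̄) = (7.3125) + (20.3125) + (-10.9375) + (3.0625) + (-3.9375) + (-6.1875) + (21.3125) = 30.9375
Denominator Σ(z_t−z̄)² = 133.5000
r_1 = 30.9375 / 133.5000 = 0.232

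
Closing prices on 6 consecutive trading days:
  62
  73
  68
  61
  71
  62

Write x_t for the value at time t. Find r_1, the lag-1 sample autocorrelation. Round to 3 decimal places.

-0.523

Mean x̄ = (62 + 73 + 68 + 61 + 71 + 62)/6 = 66.1667
Deviations from mean: -4.1667, 6.8333, 1.8333, -5.1667, 4.8333, -4.1667
Σ(x_t−x̄)(x_{t+1}−x̄) = (-28.4722) + (12.5278) + (-9.4722) + (-24.9722) + (-20.1389) = -70.5278
Denominator Σ(x_t−x̄)² = 134.8333
r_1 = -70.5278 / 134.8333 = -0.523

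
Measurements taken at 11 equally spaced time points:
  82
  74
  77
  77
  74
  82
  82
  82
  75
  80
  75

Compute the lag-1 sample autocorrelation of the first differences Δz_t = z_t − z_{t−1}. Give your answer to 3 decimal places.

First differences Δz: -8, 3, 0, -3, 8, 0, 0, -7, 5, -5
Mean of differences = -0.7000
Numerator Σ(Δz_t−Δz̄)(Δz_{t+1}−Δz̄) = -104.2900
Denominator Σ(Δz_t−Δz̄)² = 240.1000
r_1(Δz) = -104.2900 / 240.1000 = -0.434

-0.434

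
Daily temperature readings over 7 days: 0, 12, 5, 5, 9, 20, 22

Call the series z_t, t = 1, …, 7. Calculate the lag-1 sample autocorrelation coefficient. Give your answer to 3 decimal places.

0.275

Mean z̄ = (0 + 12 + 5 + 5 + 9 + 20 + 22)/7 = 10.4286
Deviations from mean: -10.4286, 1.5714, -5.4286, -5.4286, -1.4286, 9.5714, 11.5714
Σ(z_t−z̄)(z_{t+1}−z̄) = (-16.3878) + (-8.5306) + (29.4694) + (7.7551) + (-13.6735) + (110.7551) = 109.3878
Denominator Σ(z_t−z̄)² = 397.7143
r_1 = 109.3878 / 397.7143 = 0.275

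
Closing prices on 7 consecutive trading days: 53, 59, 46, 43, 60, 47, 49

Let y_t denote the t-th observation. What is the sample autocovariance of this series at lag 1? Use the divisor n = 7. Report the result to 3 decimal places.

-12.000

Mean ȳ = (53 + 59 + 46 + 43 + 60 + 47 + 49)/7 = 51.0000
Σ_{t=1}^{6}(y_t−ȳ)(y_{t+1}−ȳ) = -84.0000
γ_1 = -84.0000 / 7 = -12.000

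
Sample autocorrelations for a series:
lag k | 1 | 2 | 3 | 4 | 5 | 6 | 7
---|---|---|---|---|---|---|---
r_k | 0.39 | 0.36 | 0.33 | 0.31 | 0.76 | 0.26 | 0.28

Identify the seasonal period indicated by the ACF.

5

The largest autocorrelation is r_5 = 0.76; the remaining lags stay at or below 0.39. The elevated value at lag 1 (0.39), dropping to 0.36 at lag 2, reflects decaying short-term dependence rather than seasonality.
The dominant spike at lag 5 indicates a seasonal period of 5.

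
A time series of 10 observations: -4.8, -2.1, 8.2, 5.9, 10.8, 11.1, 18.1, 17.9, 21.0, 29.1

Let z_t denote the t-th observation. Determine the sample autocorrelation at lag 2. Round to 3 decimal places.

0.309

Mean z̄ = (-4.8 − 2.1 + 8.2 + 5.9 + 10.8 + 11.1 + 18.1 + 17.9 + 21.0 + 29.1)/10 = 11.5200
Numerator Σ_{t=1}^{8}(z_t−z̄)(z_{t+2}−z̄) = 302.5992
Denominator Σ(z_t−z̄)² = 978.0760
r_2 = 302.5992 / 978.0760 = 0.309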